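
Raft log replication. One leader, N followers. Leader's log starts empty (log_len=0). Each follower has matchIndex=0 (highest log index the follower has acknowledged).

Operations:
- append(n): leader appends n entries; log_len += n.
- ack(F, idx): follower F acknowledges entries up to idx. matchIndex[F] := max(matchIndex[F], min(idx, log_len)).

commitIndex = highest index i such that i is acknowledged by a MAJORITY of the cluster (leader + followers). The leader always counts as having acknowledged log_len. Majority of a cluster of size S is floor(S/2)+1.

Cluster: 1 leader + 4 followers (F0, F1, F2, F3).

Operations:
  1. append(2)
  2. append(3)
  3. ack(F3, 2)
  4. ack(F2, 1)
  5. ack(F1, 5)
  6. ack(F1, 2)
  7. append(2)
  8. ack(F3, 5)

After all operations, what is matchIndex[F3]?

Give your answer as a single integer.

Op 1: append 2 -> log_len=2
Op 2: append 3 -> log_len=5
Op 3: F3 acks idx 2 -> match: F0=0 F1=0 F2=0 F3=2; commitIndex=0
Op 4: F2 acks idx 1 -> match: F0=0 F1=0 F2=1 F3=2; commitIndex=1
Op 5: F1 acks idx 5 -> match: F0=0 F1=5 F2=1 F3=2; commitIndex=2
Op 6: F1 acks idx 2 -> match: F0=0 F1=5 F2=1 F3=2; commitIndex=2
Op 7: append 2 -> log_len=7
Op 8: F3 acks idx 5 -> match: F0=0 F1=5 F2=1 F3=5; commitIndex=5

Answer: 5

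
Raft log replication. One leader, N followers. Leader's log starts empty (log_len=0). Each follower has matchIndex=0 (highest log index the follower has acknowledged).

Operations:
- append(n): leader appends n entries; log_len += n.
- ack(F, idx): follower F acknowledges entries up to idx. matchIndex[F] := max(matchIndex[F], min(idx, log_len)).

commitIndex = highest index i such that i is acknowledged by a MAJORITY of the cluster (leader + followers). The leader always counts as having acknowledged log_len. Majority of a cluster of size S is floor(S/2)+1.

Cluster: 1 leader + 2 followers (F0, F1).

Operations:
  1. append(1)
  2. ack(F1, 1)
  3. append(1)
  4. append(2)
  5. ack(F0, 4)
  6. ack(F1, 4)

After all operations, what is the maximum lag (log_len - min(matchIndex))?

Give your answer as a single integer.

Answer: 0

Derivation:
Op 1: append 1 -> log_len=1
Op 2: F1 acks idx 1 -> match: F0=0 F1=1; commitIndex=1
Op 3: append 1 -> log_len=2
Op 4: append 2 -> log_len=4
Op 5: F0 acks idx 4 -> match: F0=4 F1=1; commitIndex=4
Op 6: F1 acks idx 4 -> match: F0=4 F1=4; commitIndex=4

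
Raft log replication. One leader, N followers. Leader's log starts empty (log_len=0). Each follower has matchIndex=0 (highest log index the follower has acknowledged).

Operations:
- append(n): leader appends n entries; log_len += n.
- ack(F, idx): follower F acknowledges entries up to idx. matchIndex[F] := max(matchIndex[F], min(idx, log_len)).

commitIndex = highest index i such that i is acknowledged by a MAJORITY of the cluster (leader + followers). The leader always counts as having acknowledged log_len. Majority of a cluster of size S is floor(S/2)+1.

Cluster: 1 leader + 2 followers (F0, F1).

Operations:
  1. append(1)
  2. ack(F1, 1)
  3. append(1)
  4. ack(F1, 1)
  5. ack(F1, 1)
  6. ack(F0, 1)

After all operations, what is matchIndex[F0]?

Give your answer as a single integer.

Answer: 1

Derivation:
Op 1: append 1 -> log_len=1
Op 2: F1 acks idx 1 -> match: F0=0 F1=1; commitIndex=1
Op 3: append 1 -> log_len=2
Op 4: F1 acks idx 1 -> match: F0=0 F1=1; commitIndex=1
Op 5: F1 acks idx 1 -> match: F0=0 F1=1; commitIndex=1
Op 6: F0 acks idx 1 -> match: F0=1 F1=1; commitIndex=1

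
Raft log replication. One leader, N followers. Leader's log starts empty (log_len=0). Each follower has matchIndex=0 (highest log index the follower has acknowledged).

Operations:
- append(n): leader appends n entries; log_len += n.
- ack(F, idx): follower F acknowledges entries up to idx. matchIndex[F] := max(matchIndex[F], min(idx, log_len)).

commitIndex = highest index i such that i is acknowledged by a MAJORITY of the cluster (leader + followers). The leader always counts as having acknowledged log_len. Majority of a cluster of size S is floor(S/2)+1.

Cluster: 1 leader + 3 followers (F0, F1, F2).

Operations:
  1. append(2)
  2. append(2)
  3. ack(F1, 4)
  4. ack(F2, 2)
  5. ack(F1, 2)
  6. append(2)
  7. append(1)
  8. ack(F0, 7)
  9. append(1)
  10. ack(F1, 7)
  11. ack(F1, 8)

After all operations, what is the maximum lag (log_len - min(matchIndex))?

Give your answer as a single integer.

Op 1: append 2 -> log_len=2
Op 2: append 2 -> log_len=4
Op 3: F1 acks idx 4 -> match: F0=0 F1=4 F2=0; commitIndex=0
Op 4: F2 acks idx 2 -> match: F0=0 F1=4 F2=2; commitIndex=2
Op 5: F1 acks idx 2 -> match: F0=0 F1=4 F2=2; commitIndex=2
Op 6: append 2 -> log_len=6
Op 7: append 1 -> log_len=7
Op 8: F0 acks idx 7 -> match: F0=7 F1=4 F2=2; commitIndex=4
Op 9: append 1 -> log_len=8
Op 10: F1 acks idx 7 -> match: F0=7 F1=7 F2=2; commitIndex=7
Op 11: F1 acks idx 8 -> match: F0=7 F1=8 F2=2; commitIndex=7

Answer: 6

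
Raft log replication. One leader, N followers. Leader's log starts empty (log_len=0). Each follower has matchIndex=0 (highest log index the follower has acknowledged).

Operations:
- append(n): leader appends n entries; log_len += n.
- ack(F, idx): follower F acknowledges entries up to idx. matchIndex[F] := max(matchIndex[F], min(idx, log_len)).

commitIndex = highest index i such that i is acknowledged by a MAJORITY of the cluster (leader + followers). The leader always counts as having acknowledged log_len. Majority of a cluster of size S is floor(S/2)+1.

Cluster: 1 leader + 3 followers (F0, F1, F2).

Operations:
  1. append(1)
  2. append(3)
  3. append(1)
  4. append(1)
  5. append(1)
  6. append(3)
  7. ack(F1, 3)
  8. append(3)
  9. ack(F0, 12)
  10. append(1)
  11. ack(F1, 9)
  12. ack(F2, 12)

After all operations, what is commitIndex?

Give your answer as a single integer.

Op 1: append 1 -> log_len=1
Op 2: append 3 -> log_len=4
Op 3: append 1 -> log_len=5
Op 4: append 1 -> log_len=6
Op 5: append 1 -> log_len=7
Op 6: append 3 -> log_len=10
Op 7: F1 acks idx 3 -> match: F0=0 F1=3 F2=0; commitIndex=0
Op 8: append 3 -> log_len=13
Op 9: F0 acks idx 12 -> match: F0=12 F1=3 F2=0; commitIndex=3
Op 10: append 1 -> log_len=14
Op 11: F1 acks idx 9 -> match: F0=12 F1=9 F2=0; commitIndex=9
Op 12: F2 acks idx 12 -> match: F0=12 F1=9 F2=12; commitIndex=12

Answer: 12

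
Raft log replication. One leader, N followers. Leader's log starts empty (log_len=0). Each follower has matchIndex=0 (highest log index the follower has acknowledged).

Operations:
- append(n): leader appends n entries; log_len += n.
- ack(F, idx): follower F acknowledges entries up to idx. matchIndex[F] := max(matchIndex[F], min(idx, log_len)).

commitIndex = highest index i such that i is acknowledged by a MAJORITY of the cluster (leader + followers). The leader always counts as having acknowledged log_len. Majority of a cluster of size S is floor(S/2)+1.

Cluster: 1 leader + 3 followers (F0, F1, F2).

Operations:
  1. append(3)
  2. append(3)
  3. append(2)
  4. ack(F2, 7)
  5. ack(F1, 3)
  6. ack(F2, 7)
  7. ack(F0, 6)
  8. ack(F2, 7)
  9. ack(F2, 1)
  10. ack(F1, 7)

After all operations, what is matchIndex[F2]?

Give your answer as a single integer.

Answer: 7

Derivation:
Op 1: append 3 -> log_len=3
Op 2: append 3 -> log_len=6
Op 3: append 2 -> log_len=8
Op 4: F2 acks idx 7 -> match: F0=0 F1=0 F2=7; commitIndex=0
Op 5: F1 acks idx 3 -> match: F0=0 F1=3 F2=7; commitIndex=3
Op 6: F2 acks idx 7 -> match: F0=0 F1=3 F2=7; commitIndex=3
Op 7: F0 acks idx 6 -> match: F0=6 F1=3 F2=7; commitIndex=6
Op 8: F2 acks idx 7 -> match: F0=6 F1=3 F2=7; commitIndex=6
Op 9: F2 acks idx 1 -> match: F0=6 F1=3 F2=7; commitIndex=6
Op 10: F1 acks idx 7 -> match: F0=6 F1=7 F2=7; commitIndex=7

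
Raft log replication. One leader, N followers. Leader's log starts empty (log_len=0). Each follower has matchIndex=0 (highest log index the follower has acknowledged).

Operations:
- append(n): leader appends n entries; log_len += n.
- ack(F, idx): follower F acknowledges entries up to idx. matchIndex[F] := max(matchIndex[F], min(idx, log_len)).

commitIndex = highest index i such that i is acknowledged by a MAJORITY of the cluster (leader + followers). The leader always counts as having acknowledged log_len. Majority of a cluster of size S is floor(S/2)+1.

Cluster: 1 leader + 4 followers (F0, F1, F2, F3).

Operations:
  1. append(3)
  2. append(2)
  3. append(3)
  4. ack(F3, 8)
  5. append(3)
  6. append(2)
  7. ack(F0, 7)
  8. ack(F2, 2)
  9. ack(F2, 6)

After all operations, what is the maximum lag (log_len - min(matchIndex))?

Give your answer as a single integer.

Op 1: append 3 -> log_len=3
Op 2: append 2 -> log_len=5
Op 3: append 3 -> log_len=8
Op 4: F3 acks idx 8 -> match: F0=0 F1=0 F2=0 F3=8; commitIndex=0
Op 5: append 3 -> log_len=11
Op 6: append 2 -> log_len=13
Op 7: F0 acks idx 7 -> match: F0=7 F1=0 F2=0 F3=8; commitIndex=7
Op 8: F2 acks idx 2 -> match: F0=7 F1=0 F2=2 F3=8; commitIndex=7
Op 9: F2 acks idx 6 -> match: F0=7 F1=0 F2=6 F3=8; commitIndex=7

Answer: 13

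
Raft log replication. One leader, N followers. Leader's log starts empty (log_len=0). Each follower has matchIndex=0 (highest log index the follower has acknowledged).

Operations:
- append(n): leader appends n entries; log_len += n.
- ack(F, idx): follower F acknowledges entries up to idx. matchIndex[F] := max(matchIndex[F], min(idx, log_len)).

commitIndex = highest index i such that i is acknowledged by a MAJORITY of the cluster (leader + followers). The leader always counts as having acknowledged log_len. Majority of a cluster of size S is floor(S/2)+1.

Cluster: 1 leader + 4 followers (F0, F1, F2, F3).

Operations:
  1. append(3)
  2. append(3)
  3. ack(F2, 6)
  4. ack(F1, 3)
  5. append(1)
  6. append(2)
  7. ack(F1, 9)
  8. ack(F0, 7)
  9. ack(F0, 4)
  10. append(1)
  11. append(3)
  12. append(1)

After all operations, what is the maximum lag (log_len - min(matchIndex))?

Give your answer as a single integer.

Op 1: append 3 -> log_len=3
Op 2: append 3 -> log_len=6
Op 3: F2 acks idx 6 -> match: F0=0 F1=0 F2=6 F3=0; commitIndex=0
Op 4: F1 acks idx 3 -> match: F0=0 F1=3 F2=6 F3=0; commitIndex=3
Op 5: append 1 -> log_len=7
Op 6: append 2 -> log_len=9
Op 7: F1 acks idx 9 -> match: F0=0 F1=9 F2=6 F3=0; commitIndex=6
Op 8: F0 acks idx 7 -> match: F0=7 F1=9 F2=6 F3=0; commitIndex=7
Op 9: F0 acks idx 4 -> match: F0=7 F1=9 F2=6 F3=0; commitIndex=7
Op 10: append 1 -> log_len=10
Op 11: append 3 -> log_len=13
Op 12: append 1 -> log_len=14

Answer: 14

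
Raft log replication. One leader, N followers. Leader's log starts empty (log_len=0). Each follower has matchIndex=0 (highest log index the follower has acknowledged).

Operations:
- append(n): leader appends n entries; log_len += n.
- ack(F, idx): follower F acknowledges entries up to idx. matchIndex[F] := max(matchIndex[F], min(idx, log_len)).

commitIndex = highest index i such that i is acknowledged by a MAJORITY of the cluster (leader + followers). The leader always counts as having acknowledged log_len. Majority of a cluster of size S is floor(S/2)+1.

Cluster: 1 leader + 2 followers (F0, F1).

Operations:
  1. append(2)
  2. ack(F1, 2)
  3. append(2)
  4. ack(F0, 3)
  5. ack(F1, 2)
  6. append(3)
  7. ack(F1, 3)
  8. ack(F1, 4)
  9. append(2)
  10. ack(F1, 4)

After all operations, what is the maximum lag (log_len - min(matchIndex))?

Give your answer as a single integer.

Answer: 6

Derivation:
Op 1: append 2 -> log_len=2
Op 2: F1 acks idx 2 -> match: F0=0 F1=2; commitIndex=2
Op 3: append 2 -> log_len=4
Op 4: F0 acks idx 3 -> match: F0=3 F1=2; commitIndex=3
Op 5: F1 acks idx 2 -> match: F0=3 F1=2; commitIndex=3
Op 6: append 3 -> log_len=7
Op 7: F1 acks idx 3 -> match: F0=3 F1=3; commitIndex=3
Op 8: F1 acks idx 4 -> match: F0=3 F1=4; commitIndex=4
Op 9: append 2 -> log_len=9
Op 10: F1 acks idx 4 -> match: F0=3 F1=4; commitIndex=4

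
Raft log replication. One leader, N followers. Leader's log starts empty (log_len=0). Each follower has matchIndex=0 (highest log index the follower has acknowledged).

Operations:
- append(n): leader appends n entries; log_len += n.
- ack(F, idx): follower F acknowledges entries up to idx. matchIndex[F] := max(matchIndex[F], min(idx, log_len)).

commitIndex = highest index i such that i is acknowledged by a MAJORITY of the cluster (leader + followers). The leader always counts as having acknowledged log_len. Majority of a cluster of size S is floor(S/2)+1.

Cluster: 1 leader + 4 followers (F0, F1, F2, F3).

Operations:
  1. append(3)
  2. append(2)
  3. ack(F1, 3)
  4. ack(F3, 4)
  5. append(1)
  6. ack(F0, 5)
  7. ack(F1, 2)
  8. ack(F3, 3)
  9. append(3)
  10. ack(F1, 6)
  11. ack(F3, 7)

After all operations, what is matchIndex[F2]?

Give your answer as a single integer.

Op 1: append 3 -> log_len=3
Op 2: append 2 -> log_len=5
Op 3: F1 acks idx 3 -> match: F0=0 F1=3 F2=0 F3=0; commitIndex=0
Op 4: F3 acks idx 4 -> match: F0=0 F1=3 F2=0 F3=4; commitIndex=3
Op 5: append 1 -> log_len=6
Op 6: F0 acks idx 5 -> match: F0=5 F1=3 F2=0 F3=4; commitIndex=4
Op 7: F1 acks idx 2 -> match: F0=5 F1=3 F2=0 F3=4; commitIndex=4
Op 8: F3 acks idx 3 -> match: F0=5 F1=3 F2=0 F3=4; commitIndex=4
Op 9: append 3 -> log_len=9
Op 10: F1 acks idx 6 -> match: F0=5 F1=6 F2=0 F3=4; commitIndex=5
Op 11: F3 acks idx 7 -> match: F0=5 F1=6 F2=0 F3=7; commitIndex=6

Answer: 0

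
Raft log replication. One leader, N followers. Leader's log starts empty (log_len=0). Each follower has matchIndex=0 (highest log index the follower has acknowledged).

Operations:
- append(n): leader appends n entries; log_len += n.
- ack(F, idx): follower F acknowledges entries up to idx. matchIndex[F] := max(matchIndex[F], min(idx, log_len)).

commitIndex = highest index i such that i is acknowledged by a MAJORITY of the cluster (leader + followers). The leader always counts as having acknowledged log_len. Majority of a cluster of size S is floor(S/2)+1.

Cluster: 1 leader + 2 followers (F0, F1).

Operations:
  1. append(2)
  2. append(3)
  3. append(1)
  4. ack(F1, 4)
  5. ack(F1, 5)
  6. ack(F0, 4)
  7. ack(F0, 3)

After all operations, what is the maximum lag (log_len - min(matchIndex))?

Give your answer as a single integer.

Answer: 2

Derivation:
Op 1: append 2 -> log_len=2
Op 2: append 3 -> log_len=5
Op 3: append 1 -> log_len=6
Op 4: F1 acks idx 4 -> match: F0=0 F1=4; commitIndex=4
Op 5: F1 acks idx 5 -> match: F0=0 F1=5; commitIndex=5
Op 6: F0 acks idx 4 -> match: F0=4 F1=5; commitIndex=5
Op 7: F0 acks idx 3 -> match: F0=4 F1=5; commitIndex=5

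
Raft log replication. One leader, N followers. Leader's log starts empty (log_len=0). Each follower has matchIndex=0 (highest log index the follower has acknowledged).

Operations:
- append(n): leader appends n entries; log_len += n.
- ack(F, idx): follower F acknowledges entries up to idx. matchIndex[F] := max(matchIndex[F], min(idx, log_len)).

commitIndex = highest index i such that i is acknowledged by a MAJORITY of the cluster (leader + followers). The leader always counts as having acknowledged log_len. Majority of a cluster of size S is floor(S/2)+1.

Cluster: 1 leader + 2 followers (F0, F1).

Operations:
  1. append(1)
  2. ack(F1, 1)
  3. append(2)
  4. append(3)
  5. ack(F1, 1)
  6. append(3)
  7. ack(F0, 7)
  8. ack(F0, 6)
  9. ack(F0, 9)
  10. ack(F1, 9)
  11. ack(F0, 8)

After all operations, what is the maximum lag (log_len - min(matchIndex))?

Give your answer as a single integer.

Op 1: append 1 -> log_len=1
Op 2: F1 acks idx 1 -> match: F0=0 F1=1; commitIndex=1
Op 3: append 2 -> log_len=3
Op 4: append 3 -> log_len=6
Op 5: F1 acks idx 1 -> match: F0=0 F1=1; commitIndex=1
Op 6: append 3 -> log_len=9
Op 7: F0 acks idx 7 -> match: F0=7 F1=1; commitIndex=7
Op 8: F0 acks idx 6 -> match: F0=7 F1=1; commitIndex=7
Op 9: F0 acks idx 9 -> match: F0=9 F1=1; commitIndex=9
Op 10: F1 acks idx 9 -> match: F0=9 F1=9; commitIndex=9
Op 11: F0 acks idx 8 -> match: F0=9 F1=9; commitIndex=9

Answer: 0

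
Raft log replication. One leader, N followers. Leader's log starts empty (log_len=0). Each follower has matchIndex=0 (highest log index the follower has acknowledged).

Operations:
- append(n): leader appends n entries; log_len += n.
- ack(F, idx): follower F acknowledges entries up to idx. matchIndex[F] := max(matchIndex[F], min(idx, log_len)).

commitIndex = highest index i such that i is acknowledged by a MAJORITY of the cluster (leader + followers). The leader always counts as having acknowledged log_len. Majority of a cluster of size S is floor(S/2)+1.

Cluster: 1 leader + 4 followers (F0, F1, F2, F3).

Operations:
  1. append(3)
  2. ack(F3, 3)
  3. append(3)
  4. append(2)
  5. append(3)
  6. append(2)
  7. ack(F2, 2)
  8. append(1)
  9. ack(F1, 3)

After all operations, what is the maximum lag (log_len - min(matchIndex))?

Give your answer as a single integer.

Answer: 14

Derivation:
Op 1: append 3 -> log_len=3
Op 2: F3 acks idx 3 -> match: F0=0 F1=0 F2=0 F3=3; commitIndex=0
Op 3: append 3 -> log_len=6
Op 4: append 2 -> log_len=8
Op 5: append 3 -> log_len=11
Op 6: append 2 -> log_len=13
Op 7: F2 acks idx 2 -> match: F0=0 F1=0 F2=2 F3=3; commitIndex=2
Op 8: append 1 -> log_len=14
Op 9: F1 acks idx 3 -> match: F0=0 F1=3 F2=2 F3=3; commitIndex=3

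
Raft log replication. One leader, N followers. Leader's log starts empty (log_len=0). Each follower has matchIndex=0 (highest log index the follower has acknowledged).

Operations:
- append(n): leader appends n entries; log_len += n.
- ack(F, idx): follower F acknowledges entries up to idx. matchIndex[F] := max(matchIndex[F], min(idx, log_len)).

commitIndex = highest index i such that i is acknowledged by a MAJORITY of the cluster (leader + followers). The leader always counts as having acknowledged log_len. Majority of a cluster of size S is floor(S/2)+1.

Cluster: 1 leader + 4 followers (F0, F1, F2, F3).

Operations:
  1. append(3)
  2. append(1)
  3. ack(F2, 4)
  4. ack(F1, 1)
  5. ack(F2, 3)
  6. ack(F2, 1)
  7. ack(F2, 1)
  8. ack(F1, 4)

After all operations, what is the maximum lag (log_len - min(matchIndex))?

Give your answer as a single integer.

Answer: 4

Derivation:
Op 1: append 3 -> log_len=3
Op 2: append 1 -> log_len=4
Op 3: F2 acks idx 4 -> match: F0=0 F1=0 F2=4 F3=0; commitIndex=0
Op 4: F1 acks idx 1 -> match: F0=0 F1=1 F2=4 F3=0; commitIndex=1
Op 5: F2 acks idx 3 -> match: F0=0 F1=1 F2=4 F3=0; commitIndex=1
Op 6: F2 acks idx 1 -> match: F0=0 F1=1 F2=4 F3=0; commitIndex=1
Op 7: F2 acks idx 1 -> match: F0=0 F1=1 F2=4 F3=0; commitIndex=1
Op 8: F1 acks idx 4 -> match: F0=0 F1=4 F2=4 F3=0; commitIndex=4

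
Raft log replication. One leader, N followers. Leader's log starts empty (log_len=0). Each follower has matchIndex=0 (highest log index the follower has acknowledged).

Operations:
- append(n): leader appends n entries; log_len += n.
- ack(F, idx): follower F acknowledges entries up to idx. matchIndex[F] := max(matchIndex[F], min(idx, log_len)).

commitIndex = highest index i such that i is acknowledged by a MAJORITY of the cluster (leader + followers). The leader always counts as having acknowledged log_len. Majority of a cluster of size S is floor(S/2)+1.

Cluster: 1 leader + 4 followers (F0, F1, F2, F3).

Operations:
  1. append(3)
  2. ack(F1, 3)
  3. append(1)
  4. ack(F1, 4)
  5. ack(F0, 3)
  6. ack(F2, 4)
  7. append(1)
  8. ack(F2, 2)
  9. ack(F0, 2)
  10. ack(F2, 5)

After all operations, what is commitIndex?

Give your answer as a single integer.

Op 1: append 3 -> log_len=3
Op 2: F1 acks idx 3 -> match: F0=0 F1=3 F2=0 F3=0; commitIndex=0
Op 3: append 1 -> log_len=4
Op 4: F1 acks idx 4 -> match: F0=0 F1=4 F2=0 F3=0; commitIndex=0
Op 5: F0 acks idx 3 -> match: F0=3 F1=4 F2=0 F3=0; commitIndex=3
Op 6: F2 acks idx 4 -> match: F0=3 F1=4 F2=4 F3=0; commitIndex=4
Op 7: append 1 -> log_len=5
Op 8: F2 acks idx 2 -> match: F0=3 F1=4 F2=4 F3=0; commitIndex=4
Op 9: F0 acks idx 2 -> match: F0=3 F1=4 F2=4 F3=0; commitIndex=4
Op 10: F2 acks idx 5 -> match: F0=3 F1=4 F2=5 F3=0; commitIndex=4

Answer: 4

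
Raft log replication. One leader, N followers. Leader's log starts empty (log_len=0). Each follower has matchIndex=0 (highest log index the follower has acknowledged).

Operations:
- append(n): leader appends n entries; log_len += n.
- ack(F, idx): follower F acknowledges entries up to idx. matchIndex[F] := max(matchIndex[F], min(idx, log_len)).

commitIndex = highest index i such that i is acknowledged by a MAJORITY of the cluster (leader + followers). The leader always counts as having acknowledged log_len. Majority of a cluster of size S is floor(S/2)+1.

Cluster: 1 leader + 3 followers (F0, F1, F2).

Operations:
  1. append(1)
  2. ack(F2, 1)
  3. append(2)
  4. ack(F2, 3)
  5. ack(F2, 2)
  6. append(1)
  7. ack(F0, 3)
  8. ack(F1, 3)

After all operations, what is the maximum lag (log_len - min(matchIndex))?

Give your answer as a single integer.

Answer: 1

Derivation:
Op 1: append 1 -> log_len=1
Op 2: F2 acks idx 1 -> match: F0=0 F1=0 F2=1; commitIndex=0
Op 3: append 2 -> log_len=3
Op 4: F2 acks idx 3 -> match: F0=0 F1=0 F2=3; commitIndex=0
Op 5: F2 acks idx 2 -> match: F0=0 F1=0 F2=3; commitIndex=0
Op 6: append 1 -> log_len=4
Op 7: F0 acks idx 3 -> match: F0=3 F1=0 F2=3; commitIndex=3
Op 8: F1 acks idx 3 -> match: F0=3 F1=3 F2=3; commitIndex=3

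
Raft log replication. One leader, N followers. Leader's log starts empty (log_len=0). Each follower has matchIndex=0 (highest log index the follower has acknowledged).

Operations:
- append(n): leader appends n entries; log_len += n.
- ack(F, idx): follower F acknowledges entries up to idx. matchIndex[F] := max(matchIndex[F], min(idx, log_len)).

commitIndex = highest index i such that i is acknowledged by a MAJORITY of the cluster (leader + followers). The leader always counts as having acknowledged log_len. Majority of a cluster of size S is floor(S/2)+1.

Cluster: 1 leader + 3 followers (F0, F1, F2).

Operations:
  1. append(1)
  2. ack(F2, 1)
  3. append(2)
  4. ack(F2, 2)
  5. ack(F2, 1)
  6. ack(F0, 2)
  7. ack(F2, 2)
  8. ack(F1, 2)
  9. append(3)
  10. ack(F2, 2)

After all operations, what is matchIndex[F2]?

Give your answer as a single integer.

Op 1: append 1 -> log_len=1
Op 2: F2 acks idx 1 -> match: F0=0 F1=0 F2=1; commitIndex=0
Op 3: append 2 -> log_len=3
Op 4: F2 acks idx 2 -> match: F0=0 F1=0 F2=2; commitIndex=0
Op 5: F2 acks idx 1 -> match: F0=0 F1=0 F2=2; commitIndex=0
Op 6: F0 acks idx 2 -> match: F0=2 F1=0 F2=2; commitIndex=2
Op 7: F2 acks idx 2 -> match: F0=2 F1=0 F2=2; commitIndex=2
Op 8: F1 acks idx 2 -> match: F0=2 F1=2 F2=2; commitIndex=2
Op 9: append 3 -> log_len=6
Op 10: F2 acks idx 2 -> match: F0=2 F1=2 F2=2; commitIndex=2

Answer: 2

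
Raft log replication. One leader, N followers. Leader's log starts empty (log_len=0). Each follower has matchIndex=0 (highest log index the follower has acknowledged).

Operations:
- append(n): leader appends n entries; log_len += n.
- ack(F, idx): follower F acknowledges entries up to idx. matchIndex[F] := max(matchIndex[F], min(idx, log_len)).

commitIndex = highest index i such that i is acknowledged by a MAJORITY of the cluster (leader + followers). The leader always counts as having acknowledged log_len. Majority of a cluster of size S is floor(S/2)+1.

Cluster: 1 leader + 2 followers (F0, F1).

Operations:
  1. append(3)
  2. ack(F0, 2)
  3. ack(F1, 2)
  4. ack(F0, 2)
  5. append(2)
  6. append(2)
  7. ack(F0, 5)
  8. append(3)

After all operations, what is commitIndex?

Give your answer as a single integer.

Answer: 5

Derivation:
Op 1: append 3 -> log_len=3
Op 2: F0 acks idx 2 -> match: F0=2 F1=0; commitIndex=2
Op 3: F1 acks idx 2 -> match: F0=2 F1=2; commitIndex=2
Op 4: F0 acks idx 2 -> match: F0=2 F1=2; commitIndex=2
Op 5: append 2 -> log_len=5
Op 6: append 2 -> log_len=7
Op 7: F0 acks idx 5 -> match: F0=5 F1=2; commitIndex=5
Op 8: append 3 -> log_len=10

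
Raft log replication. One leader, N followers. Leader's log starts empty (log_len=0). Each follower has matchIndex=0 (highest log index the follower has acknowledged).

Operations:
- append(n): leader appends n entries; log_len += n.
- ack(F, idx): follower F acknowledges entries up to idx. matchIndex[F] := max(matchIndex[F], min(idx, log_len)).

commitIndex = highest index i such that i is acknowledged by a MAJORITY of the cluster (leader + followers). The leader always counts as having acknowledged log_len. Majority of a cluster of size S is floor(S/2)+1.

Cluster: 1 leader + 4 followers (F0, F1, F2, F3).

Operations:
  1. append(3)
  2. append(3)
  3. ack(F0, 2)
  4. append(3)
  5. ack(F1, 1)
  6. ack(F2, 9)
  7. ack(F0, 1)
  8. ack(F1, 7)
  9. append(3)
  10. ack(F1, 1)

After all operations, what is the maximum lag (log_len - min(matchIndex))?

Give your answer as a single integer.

Answer: 12

Derivation:
Op 1: append 3 -> log_len=3
Op 2: append 3 -> log_len=6
Op 3: F0 acks idx 2 -> match: F0=2 F1=0 F2=0 F3=0; commitIndex=0
Op 4: append 3 -> log_len=9
Op 5: F1 acks idx 1 -> match: F0=2 F1=1 F2=0 F3=0; commitIndex=1
Op 6: F2 acks idx 9 -> match: F0=2 F1=1 F2=9 F3=0; commitIndex=2
Op 7: F0 acks idx 1 -> match: F0=2 F1=1 F2=9 F3=0; commitIndex=2
Op 8: F1 acks idx 7 -> match: F0=2 F1=7 F2=9 F3=0; commitIndex=7
Op 9: append 3 -> log_len=12
Op 10: F1 acks idx 1 -> match: F0=2 F1=7 F2=9 F3=0; commitIndex=7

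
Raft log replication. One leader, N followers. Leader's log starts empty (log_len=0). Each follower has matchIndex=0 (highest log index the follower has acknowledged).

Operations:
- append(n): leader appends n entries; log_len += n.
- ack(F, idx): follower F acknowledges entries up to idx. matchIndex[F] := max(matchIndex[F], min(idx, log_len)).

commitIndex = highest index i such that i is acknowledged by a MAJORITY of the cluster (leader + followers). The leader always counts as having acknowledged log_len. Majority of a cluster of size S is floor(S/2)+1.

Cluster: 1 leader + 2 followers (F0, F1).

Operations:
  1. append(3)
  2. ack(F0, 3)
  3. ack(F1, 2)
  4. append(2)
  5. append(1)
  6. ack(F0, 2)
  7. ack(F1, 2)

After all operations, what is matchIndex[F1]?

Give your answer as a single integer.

Op 1: append 3 -> log_len=3
Op 2: F0 acks idx 3 -> match: F0=3 F1=0; commitIndex=3
Op 3: F1 acks idx 2 -> match: F0=3 F1=2; commitIndex=3
Op 4: append 2 -> log_len=5
Op 5: append 1 -> log_len=6
Op 6: F0 acks idx 2 -> match: F0=3 F1=2; commitIndex=3
Op 7: F1 acks idx 2 -> match: F0=3 F1=2; commitIndex=3

Answer: 2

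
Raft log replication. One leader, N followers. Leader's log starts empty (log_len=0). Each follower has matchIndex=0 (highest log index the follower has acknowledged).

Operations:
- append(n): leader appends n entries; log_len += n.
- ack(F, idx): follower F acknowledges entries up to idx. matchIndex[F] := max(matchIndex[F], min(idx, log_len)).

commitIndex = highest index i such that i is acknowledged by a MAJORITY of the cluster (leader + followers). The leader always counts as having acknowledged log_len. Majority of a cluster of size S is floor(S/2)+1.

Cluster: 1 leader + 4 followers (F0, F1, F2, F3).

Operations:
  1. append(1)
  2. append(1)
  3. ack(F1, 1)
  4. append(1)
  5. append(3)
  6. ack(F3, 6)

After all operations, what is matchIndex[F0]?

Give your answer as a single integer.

Answer: 0

Derivation:
Op 1: append 1 -> log_len=1
Op 2: append 1 -> log_len=2
Op 3: F1 acks idx 1 -> match: F0=0 F1=1 F2=0 F3=0; commitIndex=0
Op 4: append 1 -> log_len=3
Op 5: append 3 -> log_len=6
Op 6: F3 acks idx 6 -> match: F0=0 F1=1 F2=0 F3=6; commitIndex=1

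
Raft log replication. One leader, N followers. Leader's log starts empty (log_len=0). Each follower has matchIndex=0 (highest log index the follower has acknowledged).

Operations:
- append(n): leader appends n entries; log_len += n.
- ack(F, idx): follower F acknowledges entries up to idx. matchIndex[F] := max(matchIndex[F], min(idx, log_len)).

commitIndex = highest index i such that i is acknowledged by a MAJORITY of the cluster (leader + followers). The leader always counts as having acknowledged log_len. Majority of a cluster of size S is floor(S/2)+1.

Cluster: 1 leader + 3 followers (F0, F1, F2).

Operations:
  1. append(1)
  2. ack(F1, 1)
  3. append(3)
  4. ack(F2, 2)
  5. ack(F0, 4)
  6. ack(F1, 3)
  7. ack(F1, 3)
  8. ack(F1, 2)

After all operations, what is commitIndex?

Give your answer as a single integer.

Op 1: append 1 -> log_len=1
Op 2: F1 acks idx 1 -> match: F0=0 F1=1 F2=0; commitIndex=0
Op 3: append 3 -> log_len=4
Op 4: F2 acks idx 2 -> match: F0=0 F1=1 F2=2; commitIndex=1
Op 5: F0 acks idx 4 -> match: F0=4 F1=1 F2=2; commitIndex=2
Op 6: F1 acks idx 3 -> match: F0=4 F1=3 F2=2; commitIndex=3
Op 7: F1 acks idx 3 -> match: F0=4 F1=3 F2=2; commitIndex=3
Op 8: F1 acks idx 2 -> match: F0=4 F1=3 F2=2; commitIndex=3

Answer: 3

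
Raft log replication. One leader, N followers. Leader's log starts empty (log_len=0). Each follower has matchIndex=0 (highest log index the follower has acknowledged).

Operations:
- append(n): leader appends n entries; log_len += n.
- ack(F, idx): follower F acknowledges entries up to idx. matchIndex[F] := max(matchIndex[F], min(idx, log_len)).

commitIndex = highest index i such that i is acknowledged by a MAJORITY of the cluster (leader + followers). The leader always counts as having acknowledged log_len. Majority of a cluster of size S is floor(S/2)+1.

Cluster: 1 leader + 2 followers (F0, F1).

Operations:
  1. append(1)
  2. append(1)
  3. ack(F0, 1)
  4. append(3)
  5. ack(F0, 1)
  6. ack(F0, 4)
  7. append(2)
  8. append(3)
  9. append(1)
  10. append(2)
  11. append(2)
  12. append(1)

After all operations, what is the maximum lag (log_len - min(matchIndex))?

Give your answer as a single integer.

Answer: 16

Derivation:
Op 1: append 1 -> log_len=1
Op 2: append 1 -> log_len=2
Op 3: F0 acks idx 1 -> match: F0=1 F1=0; commitIndex=1
Op 4: append 3 -> log_len=5
Op 5: F0 acks idx 1 -> match: F0=1 F1=0; commitIndex=1
Op 6: F0 acks idx 4 -> match: F0=4 F1=0; commitIndex=4
Op 7: append 2 -> log_len=7
Op 8: append 3 -> log_len=10
Op 9: append 1 -> log_len=11
Op 10: append 2 -> log_len=13
Op 11: append 2 -> log_len=15
Op 12: append 1 -> log_len=16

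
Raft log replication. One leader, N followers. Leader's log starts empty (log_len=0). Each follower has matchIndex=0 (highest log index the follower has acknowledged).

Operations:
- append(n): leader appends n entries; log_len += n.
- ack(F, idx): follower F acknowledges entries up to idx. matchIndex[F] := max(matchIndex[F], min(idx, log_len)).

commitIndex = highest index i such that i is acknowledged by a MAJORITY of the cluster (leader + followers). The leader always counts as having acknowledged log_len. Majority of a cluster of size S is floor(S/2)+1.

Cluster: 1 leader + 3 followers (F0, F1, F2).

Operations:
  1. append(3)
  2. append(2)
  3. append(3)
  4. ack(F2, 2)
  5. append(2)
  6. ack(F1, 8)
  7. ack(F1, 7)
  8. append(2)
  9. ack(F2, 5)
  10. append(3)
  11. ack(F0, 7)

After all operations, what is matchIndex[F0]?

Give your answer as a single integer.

Op 1: append 3 -> log_len=3
Op 2: append 2 -> log_len=5
Op 3: append 3 -> log_len=8
Op 4: F2 acks idx 2 -> match: F0=0 F1=0 F2=2; commitIndex=0
Op 5: append 2 -> log_len=10
Op 6: F1 acks idx 8 -> match: F0=0 F1=8 F2=2; commitIndex=2
Op 7: F1 acks idx 7 -> match: F0=0 F1=8 F2=2; commitIndex=2
Op 8: append 2 -> log_len=12
Op 9: F2 acks idx 5 -> match: F0=0 F1=8 F2=5; commitIndex=5
Op 10: append 3 -> log_len=15
Op 11: F0 acks idx 7 -> match: F0=7 F1=8 F2=5; commitIndex=7

Answer: 7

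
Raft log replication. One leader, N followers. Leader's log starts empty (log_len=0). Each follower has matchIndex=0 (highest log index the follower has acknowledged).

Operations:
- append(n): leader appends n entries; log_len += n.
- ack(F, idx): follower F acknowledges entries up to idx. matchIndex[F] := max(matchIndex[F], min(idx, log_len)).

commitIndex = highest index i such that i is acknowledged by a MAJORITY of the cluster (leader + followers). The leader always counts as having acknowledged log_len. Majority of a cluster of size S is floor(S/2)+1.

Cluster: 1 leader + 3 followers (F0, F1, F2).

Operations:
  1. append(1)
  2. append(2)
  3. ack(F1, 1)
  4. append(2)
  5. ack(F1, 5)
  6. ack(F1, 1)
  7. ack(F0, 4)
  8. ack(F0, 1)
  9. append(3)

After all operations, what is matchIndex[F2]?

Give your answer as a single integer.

Op 1: append 1 -> log_len=1
Op 2: append 2 -> log_len=3
Op 3: F1 acks idx 1 -> match: F0=0 F1=1 F2=0; commitIndex=0
Op 4: append 2 -> log_len=5
Op 5: F1 acks idx 5 -> match: F0=0 F1=5 F2=0; commitIndex=0
Op 6: F1 acks idx 1 -> match: F0=0 F1=5 F2=0; commitIndex=0
Op 7: F0 acks idx 4 -> match: F0=4 F1=5 F2=0; commitIndex=4
Op 8: F0 acks idx 1 -> match: F0=4 F1=5 F2=0; commitIndex=4
Op 9: append 3 -> log_len=8

Answer: 0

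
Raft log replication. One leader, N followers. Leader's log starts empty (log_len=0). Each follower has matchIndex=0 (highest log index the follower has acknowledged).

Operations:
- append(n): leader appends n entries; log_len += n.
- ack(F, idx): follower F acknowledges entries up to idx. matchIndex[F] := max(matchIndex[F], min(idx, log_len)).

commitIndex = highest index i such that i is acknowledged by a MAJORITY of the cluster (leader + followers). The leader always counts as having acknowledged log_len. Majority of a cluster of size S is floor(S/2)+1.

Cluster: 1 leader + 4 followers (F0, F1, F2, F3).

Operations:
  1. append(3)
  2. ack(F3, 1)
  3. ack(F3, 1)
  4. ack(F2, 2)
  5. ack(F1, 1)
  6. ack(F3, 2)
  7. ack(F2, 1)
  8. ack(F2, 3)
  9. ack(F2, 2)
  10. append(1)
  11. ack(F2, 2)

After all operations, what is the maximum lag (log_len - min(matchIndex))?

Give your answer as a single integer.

Answer: 4

Derivation:
Op 1: append 3 -> log_len=3
Op 2: F3 acks idx 1 -> match: F0=0 F1=0 F2=0 F3=1; commitIndex=0
Op 3: F3 acks idx 1 -> match: F0=0 F1=0 F2=0 F3=1; commitIndex=0
Op 4: F2 acks idx 2 -> match: F0=0 F1=0 F2=2 F3=1; commitIndex=1
Op 5: F1 acks idx 1 -> match: F0=0 F1=1 F2=2 F3=1; commitIndex=1
Op 6: F3 acks idx 2 -> match: F0=0 F1=1 F2=2 F3=2; commitIndex=2
Op 7: F2 acks idx 1 -> match: F0=0 F1=1 F2=2 F3=2; commitIndex=2
Op 8: F2 acks idx 3 -> match: F0=0 F1=1 F2=3 F3=2; commitIndex=2
Op 9: F2 acks idx 2 -> match: F0=0 F1=1 F2=3 F3=2; commitIndex=2
Op 10: append 1 -> log_len=4
Op 11: F2 acks idx 2 -> match: F0=0 F1=1 F2=3 F3=2; commitIndex=2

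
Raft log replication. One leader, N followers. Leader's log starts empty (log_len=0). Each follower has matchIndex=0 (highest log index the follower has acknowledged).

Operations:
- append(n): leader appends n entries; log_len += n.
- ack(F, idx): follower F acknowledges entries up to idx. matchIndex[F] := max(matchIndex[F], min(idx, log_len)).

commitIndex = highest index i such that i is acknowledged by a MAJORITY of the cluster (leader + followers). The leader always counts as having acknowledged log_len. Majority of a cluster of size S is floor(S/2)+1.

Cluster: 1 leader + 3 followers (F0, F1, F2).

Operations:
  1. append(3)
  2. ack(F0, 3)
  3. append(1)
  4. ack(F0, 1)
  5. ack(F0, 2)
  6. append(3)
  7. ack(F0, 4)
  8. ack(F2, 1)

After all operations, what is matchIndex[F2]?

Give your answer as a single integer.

Op 1: append 3 -> log_len=3
Op 2: F0 acks idx 3 -> match: F0=3 F1=0 F2=0; commitIndex=0
Op 3: append 1 -> log_len=4
Op 4: F0 acks idx 1 -> match: F0=3 F1=0 F2=0; commitIndex=0
Op 5: F0 acks idx 2 -> match: F0=3 F1=0 F2=0; commitIndex=0
Op 6: append 3 -> log_len=7
Op 7: F0 acks idx 4 -> match: F0=4 F1=0 F2=0; commitIndex=0
Op 8: F2 acks idx 1 -> match: F0=4 F1=0 F2=1; commitIndex=1

Answer: 1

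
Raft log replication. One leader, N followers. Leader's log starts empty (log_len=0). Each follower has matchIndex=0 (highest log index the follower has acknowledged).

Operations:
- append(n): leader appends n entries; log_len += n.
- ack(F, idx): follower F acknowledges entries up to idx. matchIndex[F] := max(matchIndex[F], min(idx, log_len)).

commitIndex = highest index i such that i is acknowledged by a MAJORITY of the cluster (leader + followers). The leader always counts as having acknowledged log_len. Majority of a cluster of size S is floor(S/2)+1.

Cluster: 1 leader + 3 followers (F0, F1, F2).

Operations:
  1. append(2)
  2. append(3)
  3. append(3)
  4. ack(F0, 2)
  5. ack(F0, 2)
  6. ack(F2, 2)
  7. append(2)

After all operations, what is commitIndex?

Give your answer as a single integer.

Op 1: append 2 -> log_len=2
Op 2: append 3 -> log_len=5
Op 3: append 3 -> log_len=8
Op 4: F0 acks idx 2 -> match: F0=2 F1=0 F2=0; commitIndex=0
Op 5: F0 acks idx 2 -> match: F0=2 F1=0 F2=0; commitIndex=0
Op 6: F2 acks idx 2 -> match: F0=2 F1=0 F2=2; commitIndex=2
Op 7: append 2 -> log_len=10

Answer: 2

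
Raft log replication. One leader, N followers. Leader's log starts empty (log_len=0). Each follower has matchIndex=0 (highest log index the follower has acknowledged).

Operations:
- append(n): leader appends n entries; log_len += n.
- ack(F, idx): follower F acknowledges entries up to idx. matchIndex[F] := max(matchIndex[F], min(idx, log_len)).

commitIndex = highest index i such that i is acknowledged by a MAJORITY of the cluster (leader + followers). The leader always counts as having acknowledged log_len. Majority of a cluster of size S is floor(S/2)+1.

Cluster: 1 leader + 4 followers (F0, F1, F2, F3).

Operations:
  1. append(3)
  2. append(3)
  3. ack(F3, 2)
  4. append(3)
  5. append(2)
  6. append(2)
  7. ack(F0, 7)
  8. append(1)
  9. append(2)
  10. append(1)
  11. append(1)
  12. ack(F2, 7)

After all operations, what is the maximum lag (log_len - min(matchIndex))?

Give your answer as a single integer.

Answer: 18

Derivation:
Op 1: append 3 -> log_len=3
Op 2: append 3 -> log_len=6
Op 3: F3 acks idx 2 -> match: F0=0 F1=0 F2=0 F3=2; commitIndex=0
Op 4: append 3 -> log_len=9
Op 5: append 2 -> log_len=11
Op 6: append 2 -> log_len=13
Op 7: F0 acks idx 7 -> match: F0=7 F1=0 F2=0 F3=2; commitIndex=2
Op 8: append 1 -> log_len=14
Op 9: append 2 -> log_len=16
Op 10: append 1 -> log_len=17
Op 11: append 1 -> log_len=18
Op 12: F2 acks idx 7 -> match: F0=7 F1=0 F2=7 F3=2; commitIndex=7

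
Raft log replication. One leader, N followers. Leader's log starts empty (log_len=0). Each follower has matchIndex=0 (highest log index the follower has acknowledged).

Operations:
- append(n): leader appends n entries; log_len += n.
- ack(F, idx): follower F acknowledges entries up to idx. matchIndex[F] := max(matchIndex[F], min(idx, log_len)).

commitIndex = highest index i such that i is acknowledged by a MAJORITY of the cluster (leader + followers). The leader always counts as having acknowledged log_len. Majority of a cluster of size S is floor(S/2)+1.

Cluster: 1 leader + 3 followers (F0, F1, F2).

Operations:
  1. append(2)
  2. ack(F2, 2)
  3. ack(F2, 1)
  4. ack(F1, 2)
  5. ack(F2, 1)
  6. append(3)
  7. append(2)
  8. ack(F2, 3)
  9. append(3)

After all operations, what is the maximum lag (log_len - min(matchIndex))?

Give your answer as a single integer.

Op 1: append 2 -> log_len=2
Op 2: F2 acks idx 2 -> match: F0=0 F1=0 F2=2; commitIndex=0
Op 3: F2 acks idx 1 -> match: F0=0 F1=0 F2=2; commitIndex=0
Op 4: F1 acks idx 2 -> match: F0=0 F1=2 F2=2; commitIndex=2
Op 5: F2 acks idx 1 -> match: F0=0 F1=2 F2=2; commitIndex=2
Op 6: append 3 -> log_len=5
Op 7: append 2 -> log_len=7
Op 8: F2 acks idx 3 -> match: F0=0 F1=2 F2=3; commitIndex=2
Op 9: append 3 -> log_len=10

Answer: 10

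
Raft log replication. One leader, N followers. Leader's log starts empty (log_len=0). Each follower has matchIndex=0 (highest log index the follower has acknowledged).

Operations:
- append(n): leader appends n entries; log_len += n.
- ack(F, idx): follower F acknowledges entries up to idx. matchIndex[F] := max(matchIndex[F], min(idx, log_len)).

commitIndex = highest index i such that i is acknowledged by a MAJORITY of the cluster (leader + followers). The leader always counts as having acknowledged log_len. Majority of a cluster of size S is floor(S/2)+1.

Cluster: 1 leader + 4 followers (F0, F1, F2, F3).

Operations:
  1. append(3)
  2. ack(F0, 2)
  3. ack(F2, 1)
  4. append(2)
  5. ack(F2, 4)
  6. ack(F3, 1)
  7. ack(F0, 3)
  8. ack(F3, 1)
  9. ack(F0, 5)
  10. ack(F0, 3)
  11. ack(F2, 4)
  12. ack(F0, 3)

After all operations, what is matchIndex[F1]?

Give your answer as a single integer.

Answer: 0

Derivation:
Op 1: append 3 -> log_len=3
Op 2: F0 acks idx 2 -> match: F0=2 F1=0 F2=0 F3=0; commitIndex=0
Op 3: F2 acks idx 1 -> match: F0=2 F1=0 F2=1 F3=0; commitIndex=1
Op 4: append 2 -> log_len=5
Op 5: F2 acks idx 4 -> match: F0=2 F1=0 F2=4 F3=0; commitIndex=2
Op 6: F3 acks idx 1 -> match: F0=2 F1=0 F2=4 F3=1; commitIndex=2
Op 7: F0 acks idx 3 -> match: F0=3 F1=0 F2=4 F3=1; commitIndex=3
Op 8: F3 acks idx 1 -> match: F0=3 F1=0 F2=4 F3=1; commitIndex=3
Op 9: F0 acks idx 5 -> match: F0=5 F1=0 F2=4 F3=1; commitIndex=4
Op 10: F0 acks idx 3 -> match: F0=5 F1=0 F2=4 F3=1; commitIndex=4
Op 11: F2 acks idx 4 -> match: F0=5 F1=0 F2=4 F3=1; commitIndex=4
Op 12: F0 acks idx 3 -> match: F0=5 F1=0 F2=4 F3=1; commitIndex=4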